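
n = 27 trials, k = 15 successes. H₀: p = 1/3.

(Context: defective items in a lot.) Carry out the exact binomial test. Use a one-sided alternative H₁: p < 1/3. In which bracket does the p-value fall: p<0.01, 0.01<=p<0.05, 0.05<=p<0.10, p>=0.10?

p-value bracket: p>=0.10

Exact binomial: n=27, k=15, p₀=1/3=0.3333
P(X≤15) from Σ C(n,i)·p₀^i·(1−p₀)^(n−i)
p-value (one-sided, H₁ less) = 0.99496
→ bracket: p>=0.10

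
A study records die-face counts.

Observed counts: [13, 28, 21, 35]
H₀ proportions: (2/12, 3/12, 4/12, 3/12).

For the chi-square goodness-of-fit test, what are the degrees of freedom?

df = k − 1 = 4 − 1 = 3

degrees of freedom = 3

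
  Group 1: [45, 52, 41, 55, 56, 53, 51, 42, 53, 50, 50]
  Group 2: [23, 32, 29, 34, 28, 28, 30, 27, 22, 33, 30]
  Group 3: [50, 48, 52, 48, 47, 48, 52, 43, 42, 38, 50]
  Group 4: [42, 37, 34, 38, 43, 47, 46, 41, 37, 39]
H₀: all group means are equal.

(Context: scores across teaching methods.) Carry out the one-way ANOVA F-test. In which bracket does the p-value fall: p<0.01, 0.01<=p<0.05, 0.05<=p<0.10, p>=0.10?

p-value bracket: p<0.01

Group means [49.82, 28.73, 47.09, 40.40], grand mean 41.535
SSB = Σnᵢ(x̄ᵢ−x̄)² = 2911.570; SSW = ΣΣ(x−x̄ᵢ)² = 745.127
MSB = 2911.570/3 = 970.5235; MSW = 745.127/39 = 19.1058
F = MSB/MSW = 50.7972
df = (3, 39)
p-value (upper-tail) = 0.00000
→ bracket: p<0.01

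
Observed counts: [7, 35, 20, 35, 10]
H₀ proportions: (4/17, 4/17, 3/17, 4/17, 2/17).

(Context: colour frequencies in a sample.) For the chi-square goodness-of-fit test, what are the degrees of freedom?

degrees of freedom = 4

df = k − 1 = 5 − 1 = 4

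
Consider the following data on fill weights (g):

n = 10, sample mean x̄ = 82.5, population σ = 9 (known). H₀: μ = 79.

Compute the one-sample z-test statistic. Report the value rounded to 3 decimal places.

SE = σ/√n = 9/√10 = 2.8460
z = (x̄−μ₀)/SE = (82.5−79)/2.8460 = 1.2298

test statistic = 1.230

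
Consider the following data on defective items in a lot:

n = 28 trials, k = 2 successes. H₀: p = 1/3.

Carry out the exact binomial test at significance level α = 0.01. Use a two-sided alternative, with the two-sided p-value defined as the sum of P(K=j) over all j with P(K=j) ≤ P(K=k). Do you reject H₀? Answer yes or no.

Exact binomial: n=28, k=2, p₀=1/3=0.3333
P(X=j) = C(n,j)·p₀^j·(1−p₀)^(n−j); p = Σ P(X=j) over j with P(X=j) ≤ P(X=2)
p-value (two-sided) = 0.00207
At α=0.01: p < α → reject H₀

reject H₀: yes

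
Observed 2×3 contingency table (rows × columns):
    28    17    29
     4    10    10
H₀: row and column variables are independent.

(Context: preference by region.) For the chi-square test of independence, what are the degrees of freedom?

degrees of freedom = 2

df = (r−1)(c−1) = (2−1)·(3−1) = 2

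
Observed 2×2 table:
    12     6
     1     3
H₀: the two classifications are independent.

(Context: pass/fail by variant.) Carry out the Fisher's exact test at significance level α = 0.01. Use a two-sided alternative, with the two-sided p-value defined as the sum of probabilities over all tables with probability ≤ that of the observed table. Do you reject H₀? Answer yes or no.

Margins: r₁=18, r₂=4, c₁=13, c₂=9, n=22
p_obs = C(18,12)·C(4,1)/C(22,13); sum pmf over tables with pmf ≤ p_obs
p-value (two-sided) = 0.26425
At α=0.01: p ≥ α → fail to reject H₀

reject H₀: no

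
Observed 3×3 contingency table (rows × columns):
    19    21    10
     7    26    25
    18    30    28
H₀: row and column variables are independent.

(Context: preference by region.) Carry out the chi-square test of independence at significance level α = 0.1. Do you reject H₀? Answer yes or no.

Row totals [50, 58, 76], col totals [44, 77, 63], n=184
χ² = (19−11.96)²/11.96 + (21−20.92)²/20.92 + (10−17.12)²/17.12 + (7−13.87)²/13.87 + (26−24.27)²/24.27 + (25−19.86)²/19.86 + (18−18.17)²/18.17 + (30−31.80)²/31.80 + (28−26.02)²/26.02 = 12.2214
df = 4
p-value (upper-tail) = 0.01578
At α=0.1: p < α → reject H₀

reject H₀: yes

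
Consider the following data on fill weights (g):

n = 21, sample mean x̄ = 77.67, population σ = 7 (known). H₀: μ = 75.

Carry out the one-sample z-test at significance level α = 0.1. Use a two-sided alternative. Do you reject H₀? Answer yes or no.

SE = σ/√n = 7/√21 = 1.5275
z = (x̄−μ₀)/SE = (77.67−75)/1.5275 = 1.7479
p-value (two-sided) = 0.08048
At α=0.1: p < α → reject H₀

reject H₀: yes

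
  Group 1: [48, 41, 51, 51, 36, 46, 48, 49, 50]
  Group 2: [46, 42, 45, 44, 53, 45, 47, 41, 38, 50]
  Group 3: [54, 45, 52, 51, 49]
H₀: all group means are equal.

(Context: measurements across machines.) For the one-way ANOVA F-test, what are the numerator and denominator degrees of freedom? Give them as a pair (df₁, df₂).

k = 3 groups, N = 24 total
df = (k−1, N−k) = (3−1, 24−3) = (2, 21)

degrees of freedom = [2, 21]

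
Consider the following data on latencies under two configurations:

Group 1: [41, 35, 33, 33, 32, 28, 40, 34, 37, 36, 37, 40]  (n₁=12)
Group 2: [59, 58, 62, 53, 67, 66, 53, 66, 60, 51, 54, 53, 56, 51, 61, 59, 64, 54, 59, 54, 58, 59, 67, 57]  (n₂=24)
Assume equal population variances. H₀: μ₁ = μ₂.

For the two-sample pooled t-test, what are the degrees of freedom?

degrees of freedom = 34

df = n₁ + n₂ − 2 = 12 + 24 − 2 = 34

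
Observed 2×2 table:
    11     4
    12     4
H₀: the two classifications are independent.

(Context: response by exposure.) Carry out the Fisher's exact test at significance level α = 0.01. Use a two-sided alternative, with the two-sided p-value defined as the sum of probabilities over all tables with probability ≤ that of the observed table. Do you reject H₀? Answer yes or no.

Margins: r₁=15, r₂=16, c₁=23, c₂=8, n=31
p_obs = C(15,11)·C(16,12)/C(31,23); sum pmf over tables with pmf ≤ p_obs
p-value (two-sided) = 1.00000
At α=0.01: p ≥ α → fail to reject H₀

reject H₀: no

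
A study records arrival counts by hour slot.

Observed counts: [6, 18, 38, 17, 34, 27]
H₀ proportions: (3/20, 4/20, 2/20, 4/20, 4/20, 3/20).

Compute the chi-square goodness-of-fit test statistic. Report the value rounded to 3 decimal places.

test statistic = 62.750

n = 140; E_i = n·p_i = [21.00, 28.00, 14.00, 28.00, 28.00, 21.00]
χ² = (6−21.00)²/21.00 + (18−28.00)²/28.00 + (38−14.00)²/14.00 + (17−28.00)²/28.00 + (34−28.00)²/28.00 + (27−21.00)²/21.00 = 62.7500
df = 5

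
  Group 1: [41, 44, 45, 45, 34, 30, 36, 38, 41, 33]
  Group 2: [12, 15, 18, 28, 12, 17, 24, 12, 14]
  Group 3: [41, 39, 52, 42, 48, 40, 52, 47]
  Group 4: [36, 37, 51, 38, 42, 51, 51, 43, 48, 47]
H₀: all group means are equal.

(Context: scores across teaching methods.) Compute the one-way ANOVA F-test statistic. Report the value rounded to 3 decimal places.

Group means [38.70, 16.89, 45.12, 44.40], grand mean 36.324
SSB = Σnᵢ(x̄ᵢ−x̄)² = 4727.844; SSW = ΣΣ(x−x̄ᵢ)² = 1036.264
MSB = 4727.844/3 = 1575.9481; MSW = 1036.264/33 = 31.4019
F = MSB/MSW = 50.1863
df = (3, 33)

test statistic = 50.186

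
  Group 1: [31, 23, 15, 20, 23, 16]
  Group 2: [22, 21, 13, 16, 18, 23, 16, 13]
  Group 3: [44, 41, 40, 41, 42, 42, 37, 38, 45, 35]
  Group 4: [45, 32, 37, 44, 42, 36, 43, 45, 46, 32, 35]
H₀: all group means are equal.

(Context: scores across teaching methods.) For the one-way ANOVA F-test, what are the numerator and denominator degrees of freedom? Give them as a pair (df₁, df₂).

k = 4 groups, N = 35 total
df = (k−1, N−k) = (4−1, 35−4) = (3, 31)

degrees of freedom = [3, 31]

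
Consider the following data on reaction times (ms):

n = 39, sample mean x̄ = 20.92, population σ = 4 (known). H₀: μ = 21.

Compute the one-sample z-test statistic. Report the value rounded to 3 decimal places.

test statistic = -0.125

SE = σ/√n = 4/√39 = 0.6405
z = (x̄−μ₀)/SE = (20.92−21)/0.6405 = -0.1249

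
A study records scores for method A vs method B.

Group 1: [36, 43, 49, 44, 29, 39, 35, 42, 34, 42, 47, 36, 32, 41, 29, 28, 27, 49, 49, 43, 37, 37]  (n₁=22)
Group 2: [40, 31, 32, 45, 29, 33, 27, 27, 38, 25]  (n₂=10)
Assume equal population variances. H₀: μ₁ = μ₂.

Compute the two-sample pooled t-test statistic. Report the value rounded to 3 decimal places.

test statistic = 2.249

x̄₁=38.545, s₁=6.967, n₁=22
x̄₂=32.700, s₂=6.447, n₂=10
s_p² = [21·6.967² + 9·6.447²]/30 = 46.4518
SE = √(s_p²·(1/22+1/10)) = 2.5994
t = (38.545−32.700)/2.5994 = 2.2488
df = 30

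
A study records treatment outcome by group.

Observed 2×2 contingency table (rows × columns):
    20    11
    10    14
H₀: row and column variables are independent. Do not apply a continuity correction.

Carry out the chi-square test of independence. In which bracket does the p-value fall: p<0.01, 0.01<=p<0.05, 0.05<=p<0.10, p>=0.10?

Row totals [31, 24], col totals [30, 25], n=55
χ² = (20−16.91)²/16.91 + (11−14.09)²/14.09 + (10−13.09)²/13.09 + (14−10.91)²/10.91 = 2.8486
df = 1
p-value (upper-tail) = 0.09146
→ bracket: 0.05<=p<0.10

p-value bracket: 0.05<=p<0.10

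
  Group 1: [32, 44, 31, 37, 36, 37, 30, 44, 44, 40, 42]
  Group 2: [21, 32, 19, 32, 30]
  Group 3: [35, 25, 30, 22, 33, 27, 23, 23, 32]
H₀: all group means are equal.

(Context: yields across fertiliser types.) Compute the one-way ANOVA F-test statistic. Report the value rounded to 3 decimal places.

Group means [37.91, 26.80, 27.78], grand mean 32.040
SSB = Σnᵢ(x̄ᵢ−x̄)² = 679.695; SSW = ΣΣ(x−x̄ᵢ)² = 631.265
MSB = 679.695/2 = 339.8477; MSW = 631.265/22 = 28.6938
F = MSB/MSW = 11.8439
df = (2, 22)

test statistic = 11.844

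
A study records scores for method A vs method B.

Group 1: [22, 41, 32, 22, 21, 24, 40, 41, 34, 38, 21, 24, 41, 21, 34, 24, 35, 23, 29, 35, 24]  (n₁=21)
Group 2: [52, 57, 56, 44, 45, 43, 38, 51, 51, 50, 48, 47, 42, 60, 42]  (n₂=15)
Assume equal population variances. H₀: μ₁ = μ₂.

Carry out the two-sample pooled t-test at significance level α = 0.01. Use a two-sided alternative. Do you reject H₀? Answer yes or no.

x̄₁=29.810, s₁=7.672, n₁=21
x̄₂=48.400, s₂=6.254, n₂=15
s_p² = [20·7.672² + 14·6.254²]/34 = 50.7305
SE = √(s_p²·(1/21+1/15)) = 2.4079
t = (29.810−48.400)/2.4079 = -7.7208
df = 34
p-value (two-sided) = 0.00000
At α=0.01: p < α → reject H₀

reject H₀: yes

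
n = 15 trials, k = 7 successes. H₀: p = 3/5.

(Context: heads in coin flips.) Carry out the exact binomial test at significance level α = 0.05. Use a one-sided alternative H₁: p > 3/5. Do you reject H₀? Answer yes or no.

Exact binomial: n=15, k=7, p₀=3/5=0.6000
P(X≥7) from Σ C(n,i)·p₀^i·(1−p₀)^(n−i)
p-value (one-sided, H₁ greater) = 0.90495
At α=0.05: p ≥ α → fail to reject H₀

reject H₀: no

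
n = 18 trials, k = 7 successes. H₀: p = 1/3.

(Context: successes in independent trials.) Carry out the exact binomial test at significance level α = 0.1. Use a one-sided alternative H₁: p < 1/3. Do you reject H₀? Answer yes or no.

reject H₀: no

Exact binomial: n=18, k=7, p₀=1/3=0.3333
P(X≤7) from Σ C(n,i)·p₀^i·(1−p₀)^(n−i)
p-value (one-sided, H₁ less) = 0.77674
At α=0.1: p ≥ α → fail to reject H₀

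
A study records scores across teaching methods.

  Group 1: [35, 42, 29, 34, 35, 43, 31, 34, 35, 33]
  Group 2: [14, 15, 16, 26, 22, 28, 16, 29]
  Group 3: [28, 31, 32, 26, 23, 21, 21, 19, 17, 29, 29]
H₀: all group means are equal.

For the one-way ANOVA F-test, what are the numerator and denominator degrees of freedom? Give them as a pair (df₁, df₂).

degrees of freedom = [2, 26]

k = 3 groups, N = 29 total
df = (k−1, N−k) = (3−1, 29−3) = (2, 26)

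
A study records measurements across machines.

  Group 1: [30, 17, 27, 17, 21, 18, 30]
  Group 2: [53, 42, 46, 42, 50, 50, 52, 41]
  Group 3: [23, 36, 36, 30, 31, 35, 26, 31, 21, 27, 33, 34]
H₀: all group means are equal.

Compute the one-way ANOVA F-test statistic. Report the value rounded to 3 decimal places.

Group means [22.86, 47.00, 30.25], grand mean 33.296
SSB = Σnᵢ(x̄ᵢ−x̄)² = 2376.522; SSW = ΣΣ(x−x̄ᵢ)² = 659.107
MSB = 2376.522/2 = 1188.2612; MSW = 659.107/24 = 27.4628
F = MSB/MSW = 43.2680
df = (2, 24)

test statistic = 43.268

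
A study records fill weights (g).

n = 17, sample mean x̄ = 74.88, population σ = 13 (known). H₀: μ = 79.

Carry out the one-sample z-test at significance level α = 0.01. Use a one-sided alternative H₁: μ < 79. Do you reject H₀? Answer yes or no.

SE = σ/√n = 13/√17 = 3.1530
z = (x̄−μ₀)/SE = (74.88−79)/3.1530 = -1.3067
p-value (one-sided, H₁ less) = 0.09566
At α=0.01: p ≥ α → fail to reject H₀

reject H₀: no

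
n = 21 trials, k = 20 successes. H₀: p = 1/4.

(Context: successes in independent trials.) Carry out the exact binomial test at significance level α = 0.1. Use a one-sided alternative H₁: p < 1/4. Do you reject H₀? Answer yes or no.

Exact binomial: n=21, k=20, p₀=1/4=0.2500
P(X≤20) from Σ C(n,i)·p₀^i·(1−p₀)^(n−i)
p-value (one-sided, H₁ less) = 1.00000
At α=0.1: p ≥ α → fail to reject H₀

reject H₀: no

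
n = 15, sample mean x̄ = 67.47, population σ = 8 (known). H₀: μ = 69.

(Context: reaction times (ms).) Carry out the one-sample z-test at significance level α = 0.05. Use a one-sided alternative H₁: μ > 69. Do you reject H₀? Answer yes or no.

reject H₀: no

SE = σ/√n = 8/√15 = 2.0656
z = (x̄−μ₀)/SE = (67.47−69)/2.0656 = -0.7407
p-value (one-sided, H₁ greater) = 0.77056
At α=0.05: p ≥ α → fail to reject H₀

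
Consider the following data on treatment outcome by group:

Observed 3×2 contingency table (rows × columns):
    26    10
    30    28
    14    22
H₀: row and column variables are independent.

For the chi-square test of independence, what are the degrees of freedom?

degrees of freedom = 2

df = (r−1)(c−1) = (3−1)·(2−1) = 2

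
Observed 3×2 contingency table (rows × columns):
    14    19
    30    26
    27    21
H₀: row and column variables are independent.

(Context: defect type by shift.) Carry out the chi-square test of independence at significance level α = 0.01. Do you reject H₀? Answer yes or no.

reject H₀: no

Row totals [33, 56, 48], col totals [71, 66], n=137
χ² = (14−17.10)²/17.10 + (19−15.90)²/15.90 + (30−29.02)²/29.02 + (26−26.98)²/26.98 + (27−24.88)²/24.88 + (21−23.12)²/23.12 = 1.6130
df = 2
p-value (upper-tail) = 0.44643
At α=0.01: p ≥ α → fail to reject H₀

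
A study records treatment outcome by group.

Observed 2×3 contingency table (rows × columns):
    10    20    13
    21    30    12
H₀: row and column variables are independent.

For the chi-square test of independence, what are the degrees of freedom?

degrees of freedom = 2

df = (r−1)(c−1) = (2−1)·(3−1) = 2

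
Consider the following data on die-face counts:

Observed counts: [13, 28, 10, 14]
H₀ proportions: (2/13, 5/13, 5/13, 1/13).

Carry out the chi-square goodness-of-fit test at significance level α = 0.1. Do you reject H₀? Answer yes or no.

n = 65; E_i = n·p_i = [10.00, 25.00, 25.00, 5.00]
χ² = (13−10.00)²/10.00 + (28−25.00)²/25.00 + (10−25.00)²/25.00 + (14−5.00)²/5.00 = 26.4600
df = 3
p-value (upper-tail) = 0.00001
At α=0.1: p < α → reject H₀

reject H₀: yes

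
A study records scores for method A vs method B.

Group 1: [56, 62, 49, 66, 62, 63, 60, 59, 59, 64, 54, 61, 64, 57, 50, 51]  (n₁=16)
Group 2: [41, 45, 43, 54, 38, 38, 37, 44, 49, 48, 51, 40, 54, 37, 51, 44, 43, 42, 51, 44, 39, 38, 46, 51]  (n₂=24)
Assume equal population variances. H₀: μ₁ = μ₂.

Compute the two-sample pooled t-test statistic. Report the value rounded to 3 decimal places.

test statistic = 8.040

x̄₁=58.562, s₁=5.278, n₁=16
x̄₂=44.500, s₂=5.509, n₂=24
s_p² = [15·5.278² + 23·5.509²]/38 = 29.3668
SE = √(s_p²·(1/16+1/24)) = 1.7490
t = (58.562−44.500)/1.7490 = 8.0403
df = 38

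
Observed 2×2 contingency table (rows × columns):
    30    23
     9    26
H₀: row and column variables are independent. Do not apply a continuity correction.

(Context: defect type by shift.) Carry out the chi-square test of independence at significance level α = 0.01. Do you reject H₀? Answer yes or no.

reject H₀: yes

Row totals [53, 35], col totals [39, 49], n=88
χ² = (30−23.49)²/23.49 + (23−29.51)²/29.51 + (9−15.51)²/15.51 + (26−19.49)²/19.49 = 8.1506
df = 1
p-value (upper-tail) = 0.00430
At α=0.01: p < α → reject H₀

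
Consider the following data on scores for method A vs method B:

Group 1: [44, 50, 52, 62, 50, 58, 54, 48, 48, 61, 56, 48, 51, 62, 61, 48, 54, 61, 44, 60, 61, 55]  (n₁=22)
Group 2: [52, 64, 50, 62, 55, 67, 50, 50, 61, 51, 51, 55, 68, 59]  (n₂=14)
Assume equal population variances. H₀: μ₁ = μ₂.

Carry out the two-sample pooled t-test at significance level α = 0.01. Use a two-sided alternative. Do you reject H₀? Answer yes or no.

x̄₁=54.000, s₁=6.055, n₁=22
x̄₂=56.786, s₂=6.600, n₂=14
s_p² = [21·6.055² + 13·6.600²]/34 = 39.3046
SE = √(s_p²·(1/22+1/14)) = 2.1434
t = (54.000−56.786)/2.1434 = -1.2997
df = 34
p-value (two-sided) = 0.20245
At α=0.01: p ≥ α → fail to reject H₀

reject H₀: no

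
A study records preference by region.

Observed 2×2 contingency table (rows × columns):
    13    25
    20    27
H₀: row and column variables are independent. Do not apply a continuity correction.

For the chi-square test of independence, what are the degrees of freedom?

df = (r−1)(c−1) = (2−1)·(2−1) = 1

degrees of freedom = 1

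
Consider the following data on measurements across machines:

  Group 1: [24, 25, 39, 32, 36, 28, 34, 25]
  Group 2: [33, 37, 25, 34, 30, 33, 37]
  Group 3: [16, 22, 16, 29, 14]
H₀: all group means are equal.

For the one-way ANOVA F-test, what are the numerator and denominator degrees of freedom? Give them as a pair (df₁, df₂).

k = 3 groups, N = 20 total
df = (k−1, N−k) = (3−1, 20−3) = (2, 17)

degrees of freedom = [2, 17]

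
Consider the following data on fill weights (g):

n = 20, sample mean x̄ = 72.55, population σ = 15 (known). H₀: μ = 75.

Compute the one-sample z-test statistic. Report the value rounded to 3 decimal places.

SE = σ/√n = 15/√20 = 3.3541
z = (x̄−μ₀)/SE = (72.55−75)/3.3541 = -0.7304

test statistic = -0.730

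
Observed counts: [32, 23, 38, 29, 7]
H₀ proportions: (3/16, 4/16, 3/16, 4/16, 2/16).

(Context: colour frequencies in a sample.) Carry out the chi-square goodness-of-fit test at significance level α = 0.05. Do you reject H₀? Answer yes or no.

reject H₀: yes

n = 129; E_i = n·p_i = [24.19, 32.25, 24.19, 32.25, 16.12]
χ² = (32−24.19)²/24.19 + (23−32.25)²/32.25 + (38−24.19)²/24.19 + (29−32.25)²/32.25 + (7−16.12)²/16.12 = 18.5556
df = 4
p-value (upper-tail) = 0.00096
At α=0.05: p < α → reject H₀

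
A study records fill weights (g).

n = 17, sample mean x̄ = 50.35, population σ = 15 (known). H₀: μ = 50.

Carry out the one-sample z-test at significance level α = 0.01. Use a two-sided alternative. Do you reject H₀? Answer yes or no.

SE = σ/√n = 15/√17 = 3.6380
z = (x̄−μ₀)/SE = (50.35−50)/3.6380 = 0.0962
p-value (two-sided) = 0.92336
At α=0.01: p ≥ α → fail to reject H₀

reject H₀: no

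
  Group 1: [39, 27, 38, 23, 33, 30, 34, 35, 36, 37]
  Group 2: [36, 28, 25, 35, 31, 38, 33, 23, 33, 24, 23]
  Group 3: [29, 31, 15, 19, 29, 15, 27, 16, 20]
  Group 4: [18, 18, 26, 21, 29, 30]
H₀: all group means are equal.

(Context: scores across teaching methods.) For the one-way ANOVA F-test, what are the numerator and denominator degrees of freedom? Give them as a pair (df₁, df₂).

k = 4 groups, N = 36 total
df = (k−1, N−k) = (4−1, 36−4) = (3, 32)

degrees of freedom = [3, 32]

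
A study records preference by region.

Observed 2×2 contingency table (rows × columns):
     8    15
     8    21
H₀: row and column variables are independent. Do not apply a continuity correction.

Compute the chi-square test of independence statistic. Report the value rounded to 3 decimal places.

Row totals [23, 29], col totals [16, 36], n=52
χ² = (8−7.08)²/7.08 + (15−15.92)²/15.92 + (8−8.92)²/8.92 + (21−20.08)²/20.08 = 0.3118
df = 1

test statistic = 0.312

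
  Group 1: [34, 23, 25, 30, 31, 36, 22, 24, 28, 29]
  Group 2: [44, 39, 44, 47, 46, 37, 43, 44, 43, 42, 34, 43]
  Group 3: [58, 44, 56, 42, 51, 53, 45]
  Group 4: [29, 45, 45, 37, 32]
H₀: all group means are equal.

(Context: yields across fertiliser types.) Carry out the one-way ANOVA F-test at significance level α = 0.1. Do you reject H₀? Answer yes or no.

reject H₀: yes

Group means [28.20, 42.17, 49.86, 37.60], grand mean 38.971
SSB = Σnᵢ(x̄ᵢ−x̄)² = 2121.647; SSW = ΣΣ(x−x̄ᵢ)² = 803.324
MSB = 2121.647/3 = 707.2156; MSW = 803.324/30 = 26.7775
F = MSB/MSW = 26.4109
df = (3, 30)
p-value (upper-tail) = 0.00000
At α=0.1: p < α → reject H₀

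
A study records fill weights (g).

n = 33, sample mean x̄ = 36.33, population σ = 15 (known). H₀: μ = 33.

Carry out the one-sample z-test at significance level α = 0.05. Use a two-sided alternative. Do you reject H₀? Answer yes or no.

reject H₀: no

SE = σ/√n = 15/√33 = 2.6112
z = (x̄−μ₀)/SE = (36.33−33)/2.6112 = 1.2753
p-value (two-sided) = 0.20221
At α=0.05: p ≥ α → fail to reject H₀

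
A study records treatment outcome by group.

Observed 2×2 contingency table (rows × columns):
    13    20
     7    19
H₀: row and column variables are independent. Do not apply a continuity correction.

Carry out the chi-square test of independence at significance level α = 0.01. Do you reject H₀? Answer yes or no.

Row totals [33, 26], col totals [20, 39], n=59
χ² = (13−11.19)²/11.19 + (20−21.81)²/21.81 + (7−8.81)²/8.81 + (19−17.19)²/17.19 = 1.0093
df = 1
p-value (upper-tail) = 0.31506
At α=0.01: p ≥ α → fail to reject H₀

reject H₀: no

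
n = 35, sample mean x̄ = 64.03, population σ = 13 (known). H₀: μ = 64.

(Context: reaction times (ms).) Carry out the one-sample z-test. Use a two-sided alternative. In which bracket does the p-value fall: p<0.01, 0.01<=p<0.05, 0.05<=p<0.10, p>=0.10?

p-value bracket: p>=0.10

SE = σ/√n = 13/√35 = 2.1974
z = (x̄−μ₀)/SE = (64.03−64)/2.1974 = 0.0137
p-value (two-sided) = 0.98911
→ bracket: p>=0.10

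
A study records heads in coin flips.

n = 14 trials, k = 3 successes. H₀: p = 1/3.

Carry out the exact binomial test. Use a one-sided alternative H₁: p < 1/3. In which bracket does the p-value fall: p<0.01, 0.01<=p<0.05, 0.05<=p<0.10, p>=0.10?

Exact binomial: n=14, k=3, p₀=1/3=0.3333
P(X≤3) from Σ C(n,i)·p₀^i·(1−p₀)^(n−i)
p-value (one-sided, H₁ less) = 0.26119
→ bracket: p>=0.10

p-value bracket: p>=0.10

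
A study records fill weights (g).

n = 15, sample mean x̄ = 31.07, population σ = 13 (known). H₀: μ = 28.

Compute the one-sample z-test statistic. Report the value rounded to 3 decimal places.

SE = σ/√n = 13/√15 = 3.3566
z = (x̄−μ₀)/SE = (31.07−28)/3.3566 = 0.9146

test statistic = 0.915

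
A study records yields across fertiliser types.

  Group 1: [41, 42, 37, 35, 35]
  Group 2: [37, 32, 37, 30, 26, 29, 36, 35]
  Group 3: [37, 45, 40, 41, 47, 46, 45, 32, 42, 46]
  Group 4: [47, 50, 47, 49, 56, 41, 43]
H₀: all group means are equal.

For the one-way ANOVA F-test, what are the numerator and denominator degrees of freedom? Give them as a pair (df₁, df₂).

degrees of freedom = [3, 26]

k = 4 groups, N = 30 total
df = (k−1, N−k) = (4−1, 30−4) = (3, 26)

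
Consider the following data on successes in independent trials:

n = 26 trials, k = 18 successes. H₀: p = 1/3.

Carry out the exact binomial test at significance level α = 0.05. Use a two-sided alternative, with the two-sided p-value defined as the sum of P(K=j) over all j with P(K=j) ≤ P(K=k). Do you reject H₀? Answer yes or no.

reject H₀: yes

Exact binomial: n=26, k=18, p₀=1/3=0.3333
P(X=j) = C(n,j)·p₀^j·(1−p₀)^(n−j); p = Σ P(X=j) over j with P(X=j) ≤ P(X=18)
p-value (two-sided) = 0.00022
At α=0.05: p < α → reject H₀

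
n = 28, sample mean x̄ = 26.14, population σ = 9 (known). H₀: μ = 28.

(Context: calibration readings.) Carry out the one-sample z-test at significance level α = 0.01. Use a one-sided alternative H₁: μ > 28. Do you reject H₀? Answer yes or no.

reject H₀: no

SE = σ/√n = 9/√28 = 1.7008
z = (x̄−μ₀)/SE = (26.14−28)/1.7008 = -1.0936
p-value (one-sided, H₁ greater) = 0.86293
At α=0.01: p ≥ α → fail to reject H₀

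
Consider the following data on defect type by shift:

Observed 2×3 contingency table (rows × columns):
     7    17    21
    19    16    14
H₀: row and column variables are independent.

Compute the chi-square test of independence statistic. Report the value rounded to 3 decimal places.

Row totals [45, 49], col totals [26, 33, 35], n=94
χ² = (7−12.45)²/12.45 + (17−15.80)²/15.80 + (21−16.76)²/16.76 + (19−13.55)²/13.55 + (16−17.20)²/17.20 + (14−18.24)²/18.24 = 6.8109
df = 2

test statistic = 6.811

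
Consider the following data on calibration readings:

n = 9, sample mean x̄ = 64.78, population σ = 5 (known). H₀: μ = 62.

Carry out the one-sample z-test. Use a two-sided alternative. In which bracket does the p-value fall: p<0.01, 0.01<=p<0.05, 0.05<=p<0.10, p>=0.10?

SE = σ/√n = 5/√9 = 1.6667
z = (x̄−μ₀)/SE = (64.78−62)/1.6667 = 1.6680
p-value (two-sided) = 0.09532
→ bracket: 0.05<=p<0.10

p-value bracket: 0.05<=p<0.10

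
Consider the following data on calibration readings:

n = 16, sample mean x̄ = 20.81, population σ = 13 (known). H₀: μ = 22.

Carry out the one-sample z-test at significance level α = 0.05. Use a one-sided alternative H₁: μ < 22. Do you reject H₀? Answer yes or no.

reject H₀: no

SE = σ/√n = 13/√16 = 3.2500
z = (x̄−μ₀)/SE = (20.81−22)/3.2500 = -0.3662
p-value (one-sided, H₁ less) = 0.35713
At α=0.05: p ≥ α → fail to reject H₀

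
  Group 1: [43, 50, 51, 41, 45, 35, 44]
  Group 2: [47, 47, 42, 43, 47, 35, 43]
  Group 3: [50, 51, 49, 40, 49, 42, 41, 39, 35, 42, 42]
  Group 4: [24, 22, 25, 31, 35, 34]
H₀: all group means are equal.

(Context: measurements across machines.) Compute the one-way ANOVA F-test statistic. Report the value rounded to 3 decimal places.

Group means [44.14, 43.43, 43.64, 28.50], grand mean 40.774
SSB = Σnᵢ(x̄ᵢ−x̄)² = 1122.802; SSW = ΣΣ(x−x̄ᵢ)² = 718.617
MSB = 1122.802/3 = 374.2675; MSW = 718.617/27 = 26.6154
F = MSB/MSW = 14.0620
df = (3, 27)

test statistic = 14.062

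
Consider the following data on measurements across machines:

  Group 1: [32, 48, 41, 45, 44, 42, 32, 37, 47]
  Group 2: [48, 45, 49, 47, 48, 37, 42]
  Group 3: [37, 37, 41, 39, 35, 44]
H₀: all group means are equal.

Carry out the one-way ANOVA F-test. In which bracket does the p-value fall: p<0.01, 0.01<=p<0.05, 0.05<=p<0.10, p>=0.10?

Group means [40.89, 45.14, 38.83], grand mean 41.682
SSB = Σnᵢ(x̄ᵢ−x̄)² = 138.193; SSW = ΣΣ(x−x̄ᵢ)² = 452.579
MSB = 138.193/2 = 69.0967; MSW = 452.579/19 = 23.8200
F = MSB/MSW = 2.9008
df = (2, 19)
p-value (upper-tail) = 0.07954
→ bracket: 0.05<=p<0.10

p-value bracket: 0.05<=p<0.10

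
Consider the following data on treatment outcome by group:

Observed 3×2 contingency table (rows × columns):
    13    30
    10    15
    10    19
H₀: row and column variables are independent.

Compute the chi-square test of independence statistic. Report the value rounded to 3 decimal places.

test statistic = 0.676

Row totals [43, 25, 29], col totals [33, 64], n=97
χ² = (13−14.63)²/14.63 + (30−28.37)²/28.37 + (10−8.51)²/8.51 + (15−16.49)²/16.49 + (10−9.87)²/9.87 + (19−19.13)²/19.13 = 0.6758
df = 2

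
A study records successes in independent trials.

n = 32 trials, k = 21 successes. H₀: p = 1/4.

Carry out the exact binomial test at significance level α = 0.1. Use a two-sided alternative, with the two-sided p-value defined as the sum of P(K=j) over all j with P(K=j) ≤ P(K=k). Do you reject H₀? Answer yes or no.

reject H₀: yes

Exact binomial: n=32, k=21, p₀=1/4=0.2500
P(X=j) = C(n,j)·p₀^j·(1−p₀)^(n−j); p = Σ P(X=j) over j with P(X=j) ≤ P(X=21)
p-value (two-sided) = 0.00000
At α=0.1: p < α → reject H₀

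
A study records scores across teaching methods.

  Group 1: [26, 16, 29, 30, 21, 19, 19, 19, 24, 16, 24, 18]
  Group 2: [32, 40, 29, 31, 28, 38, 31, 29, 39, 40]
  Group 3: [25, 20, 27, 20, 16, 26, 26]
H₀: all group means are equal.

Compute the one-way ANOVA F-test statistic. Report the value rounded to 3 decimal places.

Group means [21.75, 33.70, 22.86], grand mean 26.138
SSB = Σnᵢ(x̄ᵢ−x̄)² = 878.241; SSW = ΣΣ(x−x̄ᵢ)² = 577.207
MSB = 878.241/2 = 439.1206; MSW = 577.207/26 = 22.2003
F = MSB/MSW = 19.7800
df = (2, 26)

test statistic = 19.780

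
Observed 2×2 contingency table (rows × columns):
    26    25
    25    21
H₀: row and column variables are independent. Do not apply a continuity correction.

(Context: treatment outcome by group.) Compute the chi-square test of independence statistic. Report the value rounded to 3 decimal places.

test statistic = 0.110

Row totals [51, 46], col totals [51, 46], n=97
χ² = (26−26.81)²/26.81 + (25−24.19)²/24.19 + (25−24.19)²/24.19 + (21−21.81)²/21.81 = 0.1100
df = 1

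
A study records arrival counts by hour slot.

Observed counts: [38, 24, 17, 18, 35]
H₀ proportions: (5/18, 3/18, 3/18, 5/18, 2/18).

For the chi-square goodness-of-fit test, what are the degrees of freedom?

degrees of freedom = 4

df = k − 1 = 5 − 1 = 4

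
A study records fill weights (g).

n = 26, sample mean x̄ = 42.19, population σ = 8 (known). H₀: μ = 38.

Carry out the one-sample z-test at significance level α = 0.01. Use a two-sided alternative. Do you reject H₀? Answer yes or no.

SE = σ/√n = 8/√26 = 1.5689
z = (x̄−μ₀)/SE = (42.19−38)/1.5689 = 2.6706
p-value (two-sided) = 0.00757
At α=0.01: p < α → reject H₀

reject H₀: yes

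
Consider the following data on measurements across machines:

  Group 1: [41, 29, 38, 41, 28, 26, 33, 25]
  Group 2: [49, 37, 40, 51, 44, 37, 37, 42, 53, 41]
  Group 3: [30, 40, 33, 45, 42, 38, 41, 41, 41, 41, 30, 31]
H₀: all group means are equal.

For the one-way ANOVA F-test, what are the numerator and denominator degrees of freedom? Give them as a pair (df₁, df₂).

k = 3 groups, N = 30 total
df = (k−1, N−k) = (3−1, 30−3) = (2, 27)

degrees of freedom = [2, 27]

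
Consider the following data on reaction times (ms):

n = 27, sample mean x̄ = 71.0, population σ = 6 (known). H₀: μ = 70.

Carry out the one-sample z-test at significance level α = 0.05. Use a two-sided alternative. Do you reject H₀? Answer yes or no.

reject H₀: no

SE = σ/√n = 6/√27 = 1.1547
z = (x̄−μ₀)/SE = (71.0−70)/1.1547 = 0.8660
p-value (two-sided) = 0.38648
At α=0.05: p ≥ α → fail to reject H₀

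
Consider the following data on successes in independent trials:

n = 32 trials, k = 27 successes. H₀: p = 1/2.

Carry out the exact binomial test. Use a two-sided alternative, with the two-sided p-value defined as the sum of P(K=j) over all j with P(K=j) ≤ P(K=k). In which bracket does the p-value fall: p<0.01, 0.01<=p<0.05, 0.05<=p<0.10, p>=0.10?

Exact binomial: n=32, k=27, p₀=1/2=0.5000
P(X=j) = C(n,j)·p₀^j·(1−p₀)^(n−j); p = Σ P(X=j) over j with P(X=j) ≤ P(X=27)
p-value (two-sided) = 0.00011
→ bracket: p<0.01

p-value bracket: p<0.01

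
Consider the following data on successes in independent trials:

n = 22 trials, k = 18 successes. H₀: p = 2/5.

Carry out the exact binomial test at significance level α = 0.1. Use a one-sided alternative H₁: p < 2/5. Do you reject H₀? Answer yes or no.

reject H₀: no

Exact binomial: n=22, k=18, p₀=2/5=0.4000
P(X≤18) from Σ C(n,i)·p₀^i·(1−p₀)^(n−i)
p-value (one-sided, H₁ less) = 0.99999
At α=0.1: p ≥ α → fail to reject H₀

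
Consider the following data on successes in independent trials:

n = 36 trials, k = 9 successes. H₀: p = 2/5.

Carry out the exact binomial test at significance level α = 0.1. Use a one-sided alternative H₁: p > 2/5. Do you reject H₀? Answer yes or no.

Exact binomial: n=36, k=9, p₀=2/5=0.4000
P(X≥9) from Σ C(n,i)·p₀^i·(1−p₀)^(n−i)
p-value (one-sided, H₁ greater) = 0.98036
At α=0.1: p ≥ α → fail to reject H₀

reject H₀: no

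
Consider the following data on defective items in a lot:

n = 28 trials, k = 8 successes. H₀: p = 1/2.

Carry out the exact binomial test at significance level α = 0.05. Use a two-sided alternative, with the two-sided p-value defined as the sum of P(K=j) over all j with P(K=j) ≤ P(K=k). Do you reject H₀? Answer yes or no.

reject H₀: yes

Exact binomial: n=28, k=8, p₀=1/2=0.5000
P(X=j) = C(n,j)·p₀^j·(1−p₀)^(n−j); p = Σ P(X=j) over j with P(X=j) ≤ P(X=8)
p-value (two-sided) = 0.03570
At α=0.05: p < α → reject H₀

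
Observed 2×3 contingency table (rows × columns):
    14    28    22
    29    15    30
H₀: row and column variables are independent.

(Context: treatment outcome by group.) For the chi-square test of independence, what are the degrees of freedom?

df = (r−1)(c−1) = (2−1)·(3−1) = 2

degrees of freedom = 2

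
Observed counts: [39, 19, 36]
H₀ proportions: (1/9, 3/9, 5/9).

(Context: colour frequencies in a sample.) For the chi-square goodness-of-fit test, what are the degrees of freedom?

degrees of freedom = 2

df = k − 1 = 3 − 1 = 2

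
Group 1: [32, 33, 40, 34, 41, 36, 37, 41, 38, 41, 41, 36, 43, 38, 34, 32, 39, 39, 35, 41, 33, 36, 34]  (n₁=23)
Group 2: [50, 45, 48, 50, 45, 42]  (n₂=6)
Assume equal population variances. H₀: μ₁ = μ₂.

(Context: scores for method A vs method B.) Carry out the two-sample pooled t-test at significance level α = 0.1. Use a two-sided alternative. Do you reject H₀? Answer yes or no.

x̄₁=37.130, s₁=3.375, n₁=23
x̄₂=46.667, s₂=3.204, n₂=6
s_p² = [22·3.375² + 5·3.204²]/27 = 11.1830
SE = √(s_p²·(1/23+1/6)) = 1.5330
t = (37.130−46.667)/1.5330 = -6.2207
df = 27
p-value (two-sided) = 0.00000
At α=0.1: p < α → reject H₀

reject H₀: yes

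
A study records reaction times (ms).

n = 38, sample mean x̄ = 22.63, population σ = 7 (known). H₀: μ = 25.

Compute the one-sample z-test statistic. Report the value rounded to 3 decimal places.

test statistic = -2.087

SE = σ/√n = 7/√38 = 1.1355
z = (x̄−μ₀)/SE = (22.63−25)/1.1355 = -2.0871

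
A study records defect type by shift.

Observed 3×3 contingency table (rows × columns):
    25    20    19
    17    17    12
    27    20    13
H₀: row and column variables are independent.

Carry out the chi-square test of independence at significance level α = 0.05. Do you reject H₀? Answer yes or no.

reject H₀: no

Row totals [64, 46, 60], col totals [69, 57, 44], n=170
χ² = (25−25.98)²/25.98 + (20−21.46)²/21.46 + (19−16.56)²/16.56 + (17−18.67)²/18.67 + (17−15.42)²/15.42 + (12−11.91)²/11.91 + (27−24.35)²/24.35 + (20−20.12)²/20.12 + (13−15.53)²/15.53 = 1.5057
df = 4
p-value (upper-tail) = 0.82564
At α=0.05: p ≥ α → fail to reject H₀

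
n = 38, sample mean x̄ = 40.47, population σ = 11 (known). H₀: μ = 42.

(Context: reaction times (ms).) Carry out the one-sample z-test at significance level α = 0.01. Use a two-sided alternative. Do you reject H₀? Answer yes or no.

SE = σ/√n = 11/√38 = 1.7844
z = (x̄−μ₀)/SE = (40.47−42)/1.7844 = -0.8574
p-value (two-sided) = 0.39122
At α=0.01: p ≥ α → fail to reject H₀

reject H₀: no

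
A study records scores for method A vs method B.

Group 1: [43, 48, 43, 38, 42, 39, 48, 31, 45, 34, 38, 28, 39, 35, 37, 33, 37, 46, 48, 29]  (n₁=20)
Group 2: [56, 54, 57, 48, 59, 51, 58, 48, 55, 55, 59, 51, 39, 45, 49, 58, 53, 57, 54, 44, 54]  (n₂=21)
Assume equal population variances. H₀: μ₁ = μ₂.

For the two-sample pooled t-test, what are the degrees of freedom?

degrees of freedom = 39

df = n₁ + n₂ − 2 = 20 + 21 − 2 = 39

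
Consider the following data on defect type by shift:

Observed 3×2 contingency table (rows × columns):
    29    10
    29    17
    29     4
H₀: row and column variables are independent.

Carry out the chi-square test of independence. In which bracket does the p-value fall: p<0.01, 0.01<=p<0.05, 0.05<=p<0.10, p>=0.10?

p-value bracket: 0.01<=p<0.05

Row totals [39, 46, 33], col totals [87, 31], n=118
χ² = (29−28.75)²/28.75 + (10−10.25)²/10.25 + (29−33.92)²/33.92 + (17−12.08)²/12.08 + (29−24.33)²/24.33 + (4−8.67)²/8.67 = 6.1308
df = 2
p-value (upper-tail) = 0.04664
→ bracket: 0.01<=p<0.05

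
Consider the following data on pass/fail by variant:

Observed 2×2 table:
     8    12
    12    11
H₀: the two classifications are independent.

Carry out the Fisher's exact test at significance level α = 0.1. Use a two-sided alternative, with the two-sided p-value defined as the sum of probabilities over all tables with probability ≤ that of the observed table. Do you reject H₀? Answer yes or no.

reject H₀: no

Margins: r₁=20, r₂=23, c₁=20, c₂=23, n=43
p_obs = C(20,8)·C(23,12)/C(43,20); sum pmf over tables with pmf ≤ p_obs
p-value (two-sided) = 0.54353
At α=0.1: p ≥ α → fail to reject H₀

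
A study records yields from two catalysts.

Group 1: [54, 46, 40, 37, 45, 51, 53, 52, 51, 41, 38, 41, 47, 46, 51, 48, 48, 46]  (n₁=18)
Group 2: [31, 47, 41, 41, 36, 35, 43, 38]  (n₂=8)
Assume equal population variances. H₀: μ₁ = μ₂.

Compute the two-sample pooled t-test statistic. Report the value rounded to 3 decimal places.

x̄₁=46.389, s₁=5.215, n₁=18
x̄₂=39.000, s₂=5.043, n₂=8
s_p² = [17·5.215² + 7·5.043²]/24 = 26.6782
SE = √(s_p²·(1/18+1/8)) = 2.1947
t = (46.389−39.000)/2.1947 = 3.3666
df = 24

test statistic = 3.367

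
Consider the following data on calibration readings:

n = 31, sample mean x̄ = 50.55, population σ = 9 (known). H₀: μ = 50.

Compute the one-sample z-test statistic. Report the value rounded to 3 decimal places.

SE = σ/√n = 9/√31 = 1.6164
z = (x̄−μ₀)/SE = (50.55−50)/1.6164 = 0.3403

test statistic = 0.340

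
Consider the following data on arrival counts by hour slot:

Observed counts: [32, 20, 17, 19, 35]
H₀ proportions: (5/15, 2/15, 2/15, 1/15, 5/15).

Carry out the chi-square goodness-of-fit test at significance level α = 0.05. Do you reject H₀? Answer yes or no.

n = 123; E_i = n·p_i = [41.00, 16.40, 16.40, 8.20, 41.00]
χ² = (32−41.00)²/41.00 + (20−16.40)²/16.40 + (17−16.40)²/16.40 + (19−8.20)²/8.20 + (35−41.00)²/41.00 = 17.8902
df = 4
p-value (upper-tail) = 0.00130
At α=0.05: p < α → reject H₀

reject H₀: yes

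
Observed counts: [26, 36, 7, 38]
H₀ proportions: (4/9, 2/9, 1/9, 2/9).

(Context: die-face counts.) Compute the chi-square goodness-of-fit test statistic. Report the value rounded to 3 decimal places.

test statistic = 26.570

n = 107; E_i = n·p_i = [47.56, 23.78, 11.89, 23.78]
χ² = (26−47.56)²/47.56 + (36−23.78)²/23.78 + (7−11.89)²/11.89 + (38−23.78)²/23.78 = 26.5701
df = 3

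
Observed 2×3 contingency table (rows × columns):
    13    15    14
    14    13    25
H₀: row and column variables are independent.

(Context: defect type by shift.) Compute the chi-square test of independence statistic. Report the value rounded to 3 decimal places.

Row totals [42, 52], col totals [27, 28, 39], n=94
χ² = (13−12.06)²/12.06 + (15−12.51)²/12.51 + (14−17.43)²/17.43 + (14−14.94)²/14.94 + (13−15.49)²/15.49 + (25−21.57)²/21.57 = 2.2440
df = 2

test statistic = 2.244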